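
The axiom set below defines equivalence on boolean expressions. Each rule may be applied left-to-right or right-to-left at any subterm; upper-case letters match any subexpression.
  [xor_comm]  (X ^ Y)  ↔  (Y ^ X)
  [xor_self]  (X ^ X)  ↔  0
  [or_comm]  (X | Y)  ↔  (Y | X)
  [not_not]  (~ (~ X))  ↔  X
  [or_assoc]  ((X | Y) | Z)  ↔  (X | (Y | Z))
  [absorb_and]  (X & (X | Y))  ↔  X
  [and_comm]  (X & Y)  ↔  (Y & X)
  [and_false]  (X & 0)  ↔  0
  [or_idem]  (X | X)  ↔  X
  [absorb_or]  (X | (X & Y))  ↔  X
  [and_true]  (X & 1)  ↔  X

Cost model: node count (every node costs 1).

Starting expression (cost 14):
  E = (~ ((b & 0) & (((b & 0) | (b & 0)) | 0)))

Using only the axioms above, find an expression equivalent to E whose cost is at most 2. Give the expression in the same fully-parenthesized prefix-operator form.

step 1: or_idem (→) rewrites ((b & 0) | (b & 0)) into (b & 0), now (~ ((b & 0) & ((b & 0) | 0)))
step 2: absorb_and (→) rewrites ((b & 0) & ((b & 0) | 0)) into (b & 0), now (~ (b & 0))
step 3: and_false (→) rewrites (b & 0) into 0, reaching cost 2 (bound 2)

(~ 0)   [cost 2]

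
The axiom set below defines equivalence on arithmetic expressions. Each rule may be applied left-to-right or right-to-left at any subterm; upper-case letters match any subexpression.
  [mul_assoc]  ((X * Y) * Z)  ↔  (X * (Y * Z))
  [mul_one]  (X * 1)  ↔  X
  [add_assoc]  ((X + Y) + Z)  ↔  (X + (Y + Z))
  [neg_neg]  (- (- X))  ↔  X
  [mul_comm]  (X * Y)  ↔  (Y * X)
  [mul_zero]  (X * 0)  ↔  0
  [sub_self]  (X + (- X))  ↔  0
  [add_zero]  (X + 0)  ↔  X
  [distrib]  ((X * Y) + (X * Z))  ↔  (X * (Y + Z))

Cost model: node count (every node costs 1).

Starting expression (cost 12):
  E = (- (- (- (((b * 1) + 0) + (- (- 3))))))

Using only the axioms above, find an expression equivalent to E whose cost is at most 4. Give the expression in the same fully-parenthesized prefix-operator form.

(- (b + 3))   [cost 4]

(1) (- (- (((b * 1) + 0) + (- (- 3)))))  =[neg_neg →]=  (((b * 1) + 0) + (- (- 3)))    ⊢ (- (((b * 1) + 0) + (- (- 3))))
(2) (b * 1)  =[mul_one →]=  b    ⊢ (- ((b + 0) + (- (- 3))))
(3) (- (- 3))  =[neg_neg →]=  3    ⊢ (- ((b + 0) + 3))
(4) (b + 0)  =[add_zero →]=  b    ⊢ cost 4, within 4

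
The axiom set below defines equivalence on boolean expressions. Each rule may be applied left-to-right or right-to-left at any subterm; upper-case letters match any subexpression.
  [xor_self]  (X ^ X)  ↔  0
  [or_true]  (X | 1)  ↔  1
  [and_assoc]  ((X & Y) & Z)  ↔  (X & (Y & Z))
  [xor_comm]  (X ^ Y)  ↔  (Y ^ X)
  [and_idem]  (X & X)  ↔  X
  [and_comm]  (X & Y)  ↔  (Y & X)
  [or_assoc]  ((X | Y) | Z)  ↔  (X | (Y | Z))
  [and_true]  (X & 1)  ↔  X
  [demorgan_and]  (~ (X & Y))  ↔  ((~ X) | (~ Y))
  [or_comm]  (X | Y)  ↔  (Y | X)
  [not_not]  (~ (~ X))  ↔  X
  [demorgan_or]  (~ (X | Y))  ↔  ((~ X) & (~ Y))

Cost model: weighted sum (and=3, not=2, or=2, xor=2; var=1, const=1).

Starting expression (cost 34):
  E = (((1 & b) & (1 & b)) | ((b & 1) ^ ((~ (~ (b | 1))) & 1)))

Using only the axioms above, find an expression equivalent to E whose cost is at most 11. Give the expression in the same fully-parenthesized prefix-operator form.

((1 & b) | (b ^ 1))   [cost 11]

(1) ((~ (~ (b | 1))) & 1)  =[and_true →]=  (~ (~ (b | 1)))    ⊢ (((1 & b) & (1 & b)) | ((b & 1) ^ (~ (~ (b | 1)))))
(2) (b | 1)  =[or_true →]=  1    ⊢ (((1 & b) & (1 & b)) | ((b & 1) ^ (~ (~ 1))))
(3) ((1 & b) & (1 & b))  =[and_idem →]=  (1 & b)    ⊢ ((1 & b) | ((b & 1) ^ (~ (~ 1))))
(4) (b & 1)  =[and_true →]=  b    ⊢ ((1 & b) | (b ^ (~ (~ 1))))
(5) (~ (~ 1))  =[not_not →]=  1    ⊢ cost 11, within 11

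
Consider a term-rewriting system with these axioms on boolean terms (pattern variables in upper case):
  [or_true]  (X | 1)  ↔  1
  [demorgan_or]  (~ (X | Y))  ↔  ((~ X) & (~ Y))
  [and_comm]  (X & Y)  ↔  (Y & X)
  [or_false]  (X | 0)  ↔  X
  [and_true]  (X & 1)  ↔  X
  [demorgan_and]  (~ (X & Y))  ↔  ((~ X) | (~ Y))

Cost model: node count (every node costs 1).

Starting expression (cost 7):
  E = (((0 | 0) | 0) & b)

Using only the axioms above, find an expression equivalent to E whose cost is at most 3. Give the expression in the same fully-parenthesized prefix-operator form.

(1) (0 | 0)  =[or_false →]=  0    ⊢ ((0 | 0) & b)
(2) ((0 | 0) & b)  =[and_comm →]=  (b & (0 | 0))
(3) (0 | 0)  =[or_false →]=  0    ⊢ cost 3, within 3

(b & 0)   [cost 3]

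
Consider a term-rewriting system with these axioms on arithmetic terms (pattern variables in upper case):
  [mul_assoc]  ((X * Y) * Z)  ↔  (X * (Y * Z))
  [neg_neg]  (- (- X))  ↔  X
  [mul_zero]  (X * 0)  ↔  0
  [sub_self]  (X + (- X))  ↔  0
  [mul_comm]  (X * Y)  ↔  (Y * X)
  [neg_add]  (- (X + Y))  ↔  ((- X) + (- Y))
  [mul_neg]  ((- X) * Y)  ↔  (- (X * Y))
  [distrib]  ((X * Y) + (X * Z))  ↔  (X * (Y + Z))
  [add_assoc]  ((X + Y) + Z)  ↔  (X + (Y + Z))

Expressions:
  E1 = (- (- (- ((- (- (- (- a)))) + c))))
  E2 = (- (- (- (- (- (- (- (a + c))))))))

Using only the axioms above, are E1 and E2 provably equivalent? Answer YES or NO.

1. [neg_neg →] (- (- ((- (- (- (- a)))) + c)))  →  ((- (- (- (- a)))) + c);  E1 = (- ((- (- (- (- a)))) + c))
2. [neg_neg →] (- (- (- (- a))))  →  (- (- a));  E1 = (- ((- (- a)) + c))
3. [neg_neg →] (- (- a))  →  a;  E1 = (- (a + c))
4. [neg_neg ←] (a + c)  →  (- (- (a + c)));  E1 = (- (- (- (a + c))))
5. [neg_neg ←] (- (a + c))  →  (- (- (- (a + c))));  E1 = (- (- (- (- (- (a + c))))))
6. [neg_neg ←] (- (- (- (- (a + c)))))  →  (- (- (- (- (- (- (a + c)))))));  this is E2

YES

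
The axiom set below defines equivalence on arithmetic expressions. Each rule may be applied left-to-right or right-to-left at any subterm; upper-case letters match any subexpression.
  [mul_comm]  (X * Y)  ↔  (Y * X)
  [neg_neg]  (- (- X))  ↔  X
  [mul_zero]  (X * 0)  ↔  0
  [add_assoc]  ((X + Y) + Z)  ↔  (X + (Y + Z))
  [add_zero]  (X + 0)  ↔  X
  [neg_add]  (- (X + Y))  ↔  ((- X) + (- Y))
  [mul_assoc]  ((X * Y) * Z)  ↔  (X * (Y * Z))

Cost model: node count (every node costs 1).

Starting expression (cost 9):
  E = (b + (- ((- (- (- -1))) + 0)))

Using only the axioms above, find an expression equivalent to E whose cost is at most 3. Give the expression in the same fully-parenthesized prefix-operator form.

(b + -1)   [cost 3]

step 1: neg_neg (→) rewrites (- (- (- -1))) into (- -1), now (b + (- ((- -1) + 0)))
step 2: add_zero (→) rewrites ((- -1) + 0) into (- -1), now (b + (- (- -1)))
step 3: neg_neg (→) rewrites (- (- -1)) into -1, reaching cost 3 (bound 3)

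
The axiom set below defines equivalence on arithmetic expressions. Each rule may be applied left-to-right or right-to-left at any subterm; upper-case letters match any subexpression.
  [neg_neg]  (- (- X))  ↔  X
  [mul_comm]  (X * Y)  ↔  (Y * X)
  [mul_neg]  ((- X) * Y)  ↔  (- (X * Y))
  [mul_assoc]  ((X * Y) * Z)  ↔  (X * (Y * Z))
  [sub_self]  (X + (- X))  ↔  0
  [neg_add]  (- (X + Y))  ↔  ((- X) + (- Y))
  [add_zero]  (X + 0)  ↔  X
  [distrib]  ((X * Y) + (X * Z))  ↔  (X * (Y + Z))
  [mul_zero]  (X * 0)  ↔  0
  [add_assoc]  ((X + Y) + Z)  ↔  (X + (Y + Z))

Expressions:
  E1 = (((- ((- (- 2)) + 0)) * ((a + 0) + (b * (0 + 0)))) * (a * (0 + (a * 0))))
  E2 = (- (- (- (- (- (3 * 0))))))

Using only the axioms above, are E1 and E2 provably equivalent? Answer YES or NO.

1. [mul_assoc →] (((- ((- (- 2)) + 0)) * ((a + 0) + (b * (0 + 0)))) * (a * (0 + (a * 0))))  →  ((- ((- (- 2)) + 0)) * (((a + 0) + (b * (0 + 0))) * (a * (0 + (a * 0)))))
2. [mul_zero →] (a * 0)  →  0;  E1 = ((- ((- (- 2)) + 0)) * (((a + 0) + (b * (0 + 0))) * (a * (0 + 0))))
3. [add_zero →] (0 + 0)  →  0;  E1 = ((- ((- (- 2)) + 0)) * (((a + 0) + (b * (0 + 0))) * (a * 0)))
4. [add_zero →] (0 + 0)  →  0;  E1 = ((- ((- (- 2)) + 0)) * (((a + 0) + (b * 0)) * (a * 0)))
5. [add_zero →] (a + 0)  →  a;  E1 = ((- ((- (- 2)) + 0)) * ((a + (b * 0)) * (a * 0)))
6. [add_zero →] ((- (- 2)) + 0)  →  (- (- 2));  E1 = ((- (- (- 2))) * ((a + (b * 0)) * (a * 0)))
7. [mul_neg →] ((- (- (- 2))) * ((a + (b * 0)) * (a * 0)))  →  (- ((- (- 2)) * ((a + (b * 0)) * (a * 0))))
8. [mul_comm →] ((- (- 2)) * ((a + (b * 0)) * (a * 0)))  →  (((a + (b * 0)) * (a * 0)) * (- (- 2)));  E1 = (- (((a + (b * 0)) * (a * 0)) * (- (- 2))))
9. [mul_zero →] (b * 0)  →  0;  E1 = (- (((a + 0) * (a * 0)) * (- (- 2))))
10. [mul_zero →] (a * 0)  →  0;  E1 = (- (((a + 0) * 0) * (- (- 2))))
11. [neg_neg →] (- (- 2))  →  2;  E1 = (- (((a + 0) * 0) * 2))
12. [add_zero →] (a + 0)  →  a;  E1 = (- ((a * 0) * 2))
13. [mul_comm →] ((a * 0) * 2)  →  (2 * (a * 0));  E1 = (- (2 * (a * 0)))
14. [mul_zero →] (a * 0)  →  0;  E1 = (- (2 * 0))
15. [mul_zero →] (2 * 0)  →  0;  E1 = (- 0)
16. [neg_neg ←] (- 0)  →  (- (- (- 0)))
17. [mul_zero ←] 0  →  (3 * 0);  E1 = (- (- (- (3 * 0))))
18. [neg_neg ←] (- (- (- (3 * 0))))  →  (- (- (- (- (- (3 * 0))))));  this is E2

YES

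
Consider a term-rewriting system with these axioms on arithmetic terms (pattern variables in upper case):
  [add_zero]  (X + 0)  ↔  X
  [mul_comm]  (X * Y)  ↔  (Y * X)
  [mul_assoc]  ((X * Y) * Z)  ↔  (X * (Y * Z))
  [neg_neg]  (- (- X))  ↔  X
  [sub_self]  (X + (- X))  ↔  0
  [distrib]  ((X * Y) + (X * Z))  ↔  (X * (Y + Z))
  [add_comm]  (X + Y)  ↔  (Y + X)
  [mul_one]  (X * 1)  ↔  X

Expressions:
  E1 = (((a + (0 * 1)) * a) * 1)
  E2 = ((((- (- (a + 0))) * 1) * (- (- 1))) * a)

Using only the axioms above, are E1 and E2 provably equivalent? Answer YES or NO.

YES

step 1: mul_one (→) rewrites (0 * 1) into 0, now (((a + 0) * a) * 1)
step 2: add_zero (→) rewrites (a + 0) into a, now ((a * a) * 1)
step 3: mul_one (→) rewrites ((a * a) * 1) into (a * a)
step 4: mul_one (←) rewrites a into (a * 1), now ((a * 1) * a)
step 5: mul_one (←) rewrites (a * 1) into ((a * 1) * 1), now (((a * 1) * 1) * a)
step 6: neg_neg (←) rewrites 1 into (- (- 1)), now (((a * 1) * (- (- 1))) * a)
step 7: add_zero (←) rewrites a into (a + 0), now ((((a + 0) * 1) * (- (- 1))) * a)
step 8: neg_neg (←) rewrites (a + 0) into (- (- (a + 0))), which is E2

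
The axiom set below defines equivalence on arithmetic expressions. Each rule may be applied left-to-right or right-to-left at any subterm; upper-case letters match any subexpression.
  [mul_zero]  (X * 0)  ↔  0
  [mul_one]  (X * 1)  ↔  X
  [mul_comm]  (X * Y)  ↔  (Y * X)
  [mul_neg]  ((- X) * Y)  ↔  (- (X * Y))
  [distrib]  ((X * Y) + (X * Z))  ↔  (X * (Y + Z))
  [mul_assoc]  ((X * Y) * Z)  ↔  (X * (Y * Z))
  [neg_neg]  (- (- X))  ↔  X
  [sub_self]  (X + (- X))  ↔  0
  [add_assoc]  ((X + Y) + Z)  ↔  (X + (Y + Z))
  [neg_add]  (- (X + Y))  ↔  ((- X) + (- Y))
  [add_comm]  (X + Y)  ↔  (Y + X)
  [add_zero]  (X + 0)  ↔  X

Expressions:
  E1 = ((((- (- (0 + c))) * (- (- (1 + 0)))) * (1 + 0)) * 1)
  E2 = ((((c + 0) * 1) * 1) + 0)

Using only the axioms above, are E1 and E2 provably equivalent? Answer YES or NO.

1. [mul_one →] ((((- (- (0 + c))) * (- (- (1 + 0)))) * (1 + 0)) * 1)  →  (((- (- (0 + c))) * (- (- (1 + 0)))) * (1 + 0))
2. [add_zero →] (1 + 0)  →  1;  E1 = (((- (- (0 + c))) * (- (- 1))) * (1 + 0))
3. [add_comm →] (0 + c)  →  (c + 0);  E1 = (((- (- (c + 0))) * (- (- 1))) * (1 + 0))
4. [add_zero →] (c + 0)  →  c;  E1 = (((- (- c)) * (- (- 1))) * (1 + 0))
5. [neg_neg →] (- (- 1))  →  1;  E1 = (((- (- c)) * 1) * (1 + 0))
6. [neg_neg →] (- (- c))  →  c;  E1 = ((c * 1) * (1 + 0))
7. [add_zero →] (1 + 0)  →  1;  E1 = ((c * 1) * 1)
8. [add_zero ←] c  →  (c + 0);  E1 = (((c + 0) * 1) * 1)
9. [add_zero ←] (((c + 0) * 1) * 1)  →  ((((c + 0) * 1) * 1) + 0);  this is E2

YES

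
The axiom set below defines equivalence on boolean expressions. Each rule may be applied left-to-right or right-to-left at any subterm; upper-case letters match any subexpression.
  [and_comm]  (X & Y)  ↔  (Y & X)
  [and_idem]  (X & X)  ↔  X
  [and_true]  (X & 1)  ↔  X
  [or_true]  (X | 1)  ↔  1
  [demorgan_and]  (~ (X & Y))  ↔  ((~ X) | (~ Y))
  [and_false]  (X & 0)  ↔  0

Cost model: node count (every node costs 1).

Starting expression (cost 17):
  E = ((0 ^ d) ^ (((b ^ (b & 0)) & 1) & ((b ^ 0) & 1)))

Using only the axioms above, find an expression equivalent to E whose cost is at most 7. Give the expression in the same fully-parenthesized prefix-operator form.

((0 ^ d) ^ (b ^ 0))   [cost 7]

1. [and_false →] (b & 0)  →  0;  E = ((0 ^ d) ^ (((b ^ 0) & 1) & ((b ^ 0) & 1)))
2. [and_idem →] (((b ^ 0) & 1) & ((b ^ 0) & 1))  →  ((b ^ 0) & 1);  E = ((0 ^ d) ^ ((b ^ 0) & 1))
3. [and_true →] ((b ^ 0) & 1)  →  (b ^ 0);  cost 7 ≤ 7, done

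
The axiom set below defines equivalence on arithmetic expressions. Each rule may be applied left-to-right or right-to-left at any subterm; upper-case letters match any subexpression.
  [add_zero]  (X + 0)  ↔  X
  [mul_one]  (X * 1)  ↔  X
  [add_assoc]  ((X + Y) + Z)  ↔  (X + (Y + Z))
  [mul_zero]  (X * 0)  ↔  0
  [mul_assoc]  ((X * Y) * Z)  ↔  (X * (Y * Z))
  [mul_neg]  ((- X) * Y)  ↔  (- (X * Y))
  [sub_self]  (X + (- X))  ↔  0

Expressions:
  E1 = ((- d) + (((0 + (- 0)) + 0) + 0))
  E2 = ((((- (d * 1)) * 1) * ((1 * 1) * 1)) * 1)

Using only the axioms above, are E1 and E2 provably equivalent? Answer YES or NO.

(1) ((0 + (- 0)) + 0)  =[add_zero →]=  (0 + (- 0))    ⊢ ((- d) + ((0 + (- 0)) + 0))
(2) ((0 + (- 0)) + 0)  =[add_zero →]=  (0 + (- 0))    ⊢ ((- d) + (0 + (- 0)))
(3) (0 + (- 0))  =[sub_self →]=  0    ⊢ ((- d) + 0)
(4) ((- d) + 0)  =[add_zero →]=  (- d)
(5) (- d)  =[mul_one ←]=  ((- d) * 1)
(6) 1  =[mul_one ←]=  (1 * 1)    ⊢ ((- d) * (1 * 1))
(7) 1  =[mul_one ←]=  (1 * 1)    ⊢ ((- d) * ((1 * 1) * 1))
(8) ((- d) * ((1 * 1) * 1))  =[mul_one ←]=  (((- d) * ((1 * 1) * 1)) * 1)
(9) (- d)  =[mul_one ←]=  ((- d) * 1)    ⊢ ((((- d) * 1) * ((1 * 1) * 1)) * 1)
(10) d  =[mul_one ←]=  (d * 1)    ⊢ E2

YES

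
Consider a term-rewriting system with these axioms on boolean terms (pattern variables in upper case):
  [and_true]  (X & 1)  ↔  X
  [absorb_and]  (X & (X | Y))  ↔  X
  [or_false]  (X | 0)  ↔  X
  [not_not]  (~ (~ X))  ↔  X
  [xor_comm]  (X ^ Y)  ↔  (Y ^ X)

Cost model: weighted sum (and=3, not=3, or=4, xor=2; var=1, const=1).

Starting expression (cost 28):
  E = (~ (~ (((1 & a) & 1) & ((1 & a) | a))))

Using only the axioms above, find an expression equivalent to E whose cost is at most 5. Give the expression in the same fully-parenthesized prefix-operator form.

1. [and_true →] ((1 & a) & 1)  →  (1 & a);  E = (~ (~ ((1 & a) & ((1 & a) | a))))
2. [absorb_and →] ((1 & a) & ((1 & a) | a))  →  (1 & a);  E = (~ (~ (1 & a)))
3. [not_not →] (~ (~ (1 & a)))  →  (1 & a);  cost 5 ≤ 5, done

(1 & a)   [cost 5]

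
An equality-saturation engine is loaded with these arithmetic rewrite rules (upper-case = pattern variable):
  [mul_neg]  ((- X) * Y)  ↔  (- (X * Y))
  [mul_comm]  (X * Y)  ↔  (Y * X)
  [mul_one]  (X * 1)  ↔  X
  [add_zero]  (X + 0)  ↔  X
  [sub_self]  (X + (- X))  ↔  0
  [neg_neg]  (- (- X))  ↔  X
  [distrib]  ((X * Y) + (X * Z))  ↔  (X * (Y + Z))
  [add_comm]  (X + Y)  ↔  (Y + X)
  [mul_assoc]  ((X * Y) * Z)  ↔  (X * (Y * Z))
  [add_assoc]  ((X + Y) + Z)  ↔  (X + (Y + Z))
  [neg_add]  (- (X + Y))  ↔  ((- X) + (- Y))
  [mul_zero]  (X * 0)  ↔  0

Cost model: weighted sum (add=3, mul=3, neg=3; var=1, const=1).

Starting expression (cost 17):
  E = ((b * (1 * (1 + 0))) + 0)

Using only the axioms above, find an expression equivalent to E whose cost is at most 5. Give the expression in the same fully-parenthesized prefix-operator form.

(b + 0)   [cost 5]

(1) (1 + 0)  =[add_zero →]=  1    ⊢ ((b * (1 * 1)) + 0)
(2) (1 * 1)  =[mul_one →]=  1    ⊢ ((b * 1) + 0)
(3) (b * 1)  =[mul_one →]=  b    ⊢ cost 5, within 5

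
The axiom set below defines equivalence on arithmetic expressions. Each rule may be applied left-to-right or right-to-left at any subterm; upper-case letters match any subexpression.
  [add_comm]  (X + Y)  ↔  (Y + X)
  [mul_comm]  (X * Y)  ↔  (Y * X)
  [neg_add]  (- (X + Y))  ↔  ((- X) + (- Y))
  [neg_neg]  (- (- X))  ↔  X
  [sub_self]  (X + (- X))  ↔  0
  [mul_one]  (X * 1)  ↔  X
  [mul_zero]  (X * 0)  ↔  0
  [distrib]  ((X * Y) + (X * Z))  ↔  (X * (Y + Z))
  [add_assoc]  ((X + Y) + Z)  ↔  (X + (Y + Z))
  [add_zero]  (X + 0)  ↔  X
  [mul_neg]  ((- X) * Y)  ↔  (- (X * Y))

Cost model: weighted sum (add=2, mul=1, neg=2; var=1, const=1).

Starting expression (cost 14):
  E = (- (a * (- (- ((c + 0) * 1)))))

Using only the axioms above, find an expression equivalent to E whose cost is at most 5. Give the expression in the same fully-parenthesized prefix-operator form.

step 1: neg_neg (→) rewrites (- (- ((c + 0) * 1))) into ((c + 0) * 1), now (- (a * ((c + 0) * 1)))
step 2: add_zero (→) rewrites (c + 0) into c, now (- (a * (c * 1)))
step 3: mul_one (→) rewrites (c * 1) into c, reaching cost 5 (bound 5)

(- (a * c))   [cost 5]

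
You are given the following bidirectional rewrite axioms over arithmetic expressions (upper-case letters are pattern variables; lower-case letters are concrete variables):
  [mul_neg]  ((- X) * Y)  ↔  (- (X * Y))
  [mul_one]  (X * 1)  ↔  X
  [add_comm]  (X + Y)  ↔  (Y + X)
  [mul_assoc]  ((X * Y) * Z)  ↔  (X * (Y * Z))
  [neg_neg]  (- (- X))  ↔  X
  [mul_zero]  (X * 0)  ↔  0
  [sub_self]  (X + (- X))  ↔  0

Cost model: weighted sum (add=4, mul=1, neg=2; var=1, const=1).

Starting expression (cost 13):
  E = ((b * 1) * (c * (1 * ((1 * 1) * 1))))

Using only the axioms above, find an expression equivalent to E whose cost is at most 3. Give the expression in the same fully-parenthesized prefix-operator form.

(b * c)   [cost 3]

step 1: mul_one (→) rewrites (1 * 1) into 1, now ((b * 1) * (c * (1 * (1 * 1))))
step 2: mul_one (→) rewrites (1 * 1) into 1, now ((b * 1) * (c * (1 * 1)))
step 3: mul_one (→) rewrites (1 * 1) into 1, now ((b * 1) * (c * 1))
step 4: mul_one (→) rewrites (b * 1) into b, now (b * (c * 1))
step 5: mul_one (→) rewrites (c * 1) into c, reaching cost 3 (bound 3)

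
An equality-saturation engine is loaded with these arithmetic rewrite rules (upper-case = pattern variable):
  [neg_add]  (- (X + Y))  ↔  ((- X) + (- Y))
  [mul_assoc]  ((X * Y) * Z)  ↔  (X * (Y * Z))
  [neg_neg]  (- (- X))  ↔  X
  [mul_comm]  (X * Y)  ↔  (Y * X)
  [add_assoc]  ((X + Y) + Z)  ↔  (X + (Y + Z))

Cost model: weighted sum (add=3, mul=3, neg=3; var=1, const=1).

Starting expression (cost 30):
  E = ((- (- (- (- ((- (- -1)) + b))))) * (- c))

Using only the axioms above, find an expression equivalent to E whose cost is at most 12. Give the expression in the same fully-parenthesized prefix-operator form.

step 1: neg_neg (→) rewrites (- (- -1)) into -1, now ((- (- (- (- (-1 + b))))) * (- c))
step 2: neg_neg (→) rewrites (- (- (- (-1 + b)))) into (- (-1 + b)), now ((- (- (-1 + b))) * (- c))
step 3: neg_neg (→) rewrites (- (- (-1 + b))) into (-1 + b), reaching cost 12 (bound 12)

((-1 + b) * (- c))   [cost 12]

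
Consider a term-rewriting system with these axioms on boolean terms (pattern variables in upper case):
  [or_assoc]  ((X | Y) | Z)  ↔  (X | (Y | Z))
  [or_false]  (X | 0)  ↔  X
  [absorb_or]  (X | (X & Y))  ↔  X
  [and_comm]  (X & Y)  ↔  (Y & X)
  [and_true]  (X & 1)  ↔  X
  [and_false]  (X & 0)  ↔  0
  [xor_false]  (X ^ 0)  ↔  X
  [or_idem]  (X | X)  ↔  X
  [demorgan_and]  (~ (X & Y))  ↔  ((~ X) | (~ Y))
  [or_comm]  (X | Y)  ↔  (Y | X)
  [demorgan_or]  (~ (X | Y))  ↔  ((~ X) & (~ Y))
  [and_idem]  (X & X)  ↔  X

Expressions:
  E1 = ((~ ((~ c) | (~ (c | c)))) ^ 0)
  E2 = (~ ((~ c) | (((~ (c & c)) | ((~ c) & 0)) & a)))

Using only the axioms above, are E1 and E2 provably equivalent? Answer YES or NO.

1. [or_idem →] (c | c)  →  c;  E1 = ((~ ((~ c) | (~ c))) ^ 0)
2. [or_idem →] ((~ c) | (~ c))  →  (~ c);  E1 = ((~ (~ c)) ^ 0)
3. [xor_false →] ((~ (~ c)) ^ 0)  →  (~ (~ c))
4. [absorb_or ←] (~ c)  →  ((~ c) | ((~ c) & a));  E1 = (~ ((~ c) | ((~ c) & a)))
5. [absorb_or ←] (~ c)  →  ((~ c) | ((~ c) & 0));  E1 = (~ ((~ c) | (((~ c) | ((~ c) & 0)) & a)))
6. [and_idem ←] c  →  (c & c);  this is E2

YES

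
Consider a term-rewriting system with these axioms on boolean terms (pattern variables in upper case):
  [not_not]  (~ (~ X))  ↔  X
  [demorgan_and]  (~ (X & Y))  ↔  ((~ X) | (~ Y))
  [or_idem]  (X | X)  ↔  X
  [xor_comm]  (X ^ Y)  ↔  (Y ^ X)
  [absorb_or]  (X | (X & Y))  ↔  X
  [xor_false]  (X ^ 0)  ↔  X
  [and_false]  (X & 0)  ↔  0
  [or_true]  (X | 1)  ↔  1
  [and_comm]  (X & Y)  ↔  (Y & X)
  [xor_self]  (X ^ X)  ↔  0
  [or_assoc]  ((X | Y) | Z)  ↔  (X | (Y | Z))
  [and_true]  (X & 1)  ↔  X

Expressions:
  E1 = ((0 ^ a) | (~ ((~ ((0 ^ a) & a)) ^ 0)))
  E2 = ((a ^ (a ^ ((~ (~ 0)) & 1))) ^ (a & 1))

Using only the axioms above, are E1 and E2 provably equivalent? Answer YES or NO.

step 1: xor_false (→) rewrites ((~ ((0 ^ a) & a)) ^ 0) into (~ ((0 ^ a) & a)), now ((0 ^ a) | (~ (~ ((0 ^ a) & a))))
step 2: not_not (→) rewrites (~ (~ ((0 ^ a) & a))) into ((0 ^ a) & a), now ((0 ^ a) | ((0 ^ a) & a))
step 3: absorb_or (→) rewrites ((0 ^ a) | ((0 ^ a) & a)) into (0 ^ a)
step 4: xor_self (←) rewrites 0 into (a ^ a), now ((a ^ a) ^ a)
step 5: xor_false (←) rewrites a into (a ^ 0), now ((a ^ (a ^ 0)) ^ a)
step 6: not_not (←) rewrites 0 into (~ (~ 0)), now ((a ^ (a ^ (~ (~ 0)))) ^ a)
step 7: and_true (←) rewrites a into (a & 1), now ((a ^ (a ^ (~ (~ 0)))) ^ (a & 1))
step 8: and_true (←) rewrites (~ (~ 0)) into ((~ (~ 0)) & 1), which is E2

YES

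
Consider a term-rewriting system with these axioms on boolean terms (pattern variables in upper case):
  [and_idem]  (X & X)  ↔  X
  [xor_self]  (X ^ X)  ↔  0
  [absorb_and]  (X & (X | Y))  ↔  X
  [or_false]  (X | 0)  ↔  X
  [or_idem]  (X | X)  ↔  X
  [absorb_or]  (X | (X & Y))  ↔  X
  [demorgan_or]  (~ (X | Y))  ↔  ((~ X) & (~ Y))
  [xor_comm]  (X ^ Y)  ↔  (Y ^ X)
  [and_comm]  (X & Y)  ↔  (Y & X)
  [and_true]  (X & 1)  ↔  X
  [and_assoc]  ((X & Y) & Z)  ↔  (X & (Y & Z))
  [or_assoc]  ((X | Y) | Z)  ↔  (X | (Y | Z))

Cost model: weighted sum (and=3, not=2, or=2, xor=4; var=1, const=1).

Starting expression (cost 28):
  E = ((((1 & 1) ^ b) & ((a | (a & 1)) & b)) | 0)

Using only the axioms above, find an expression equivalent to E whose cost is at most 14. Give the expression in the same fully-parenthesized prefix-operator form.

((1 ^ b) & (a & b))   [cost 14]

step 1: absorb_or (→) rewrites (a | (a & 1)) into a, now ((((1 & 1) ^ b) & (a & b)) | 0)
step 2: or_false (→) rewrites ((((1 & 1) ^ b) & (a & b)) | 0) into (((1 & 1) ^ b) & (a & b))
step 3: and_true (→) rewrites (1 & 1) into 1, reaching cost 14 (bound 14)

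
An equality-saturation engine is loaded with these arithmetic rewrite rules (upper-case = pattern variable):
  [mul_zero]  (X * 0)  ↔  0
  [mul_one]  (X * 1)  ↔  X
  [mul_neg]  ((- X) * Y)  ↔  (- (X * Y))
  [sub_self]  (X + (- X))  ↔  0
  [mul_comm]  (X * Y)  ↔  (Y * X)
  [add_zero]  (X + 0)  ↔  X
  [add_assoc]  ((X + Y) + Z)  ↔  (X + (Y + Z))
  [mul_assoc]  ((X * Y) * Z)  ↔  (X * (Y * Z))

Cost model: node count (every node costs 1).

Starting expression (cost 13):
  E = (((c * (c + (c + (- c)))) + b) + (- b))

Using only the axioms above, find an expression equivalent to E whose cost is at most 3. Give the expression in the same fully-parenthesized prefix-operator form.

(c * c)   [cost 3]

(1) (c + (- c))  =[sub_self →]=  0    ⊢ (((c * (c + 0)) + b) + (- b))
(2) (((c * (c + 0)) + b) + (- b))  =[add_assoc →]=  ((c * (c + 0)) + (b + (- b)))
(3) (b + (- b))  =[sub_self →]=  0    ⊢ ((c * (c + 0)) + 0)
(4) (c + 0)  =[add_zero →]=  c    ⊢ ((c * c) + 0)
(5) ((c * c) + 0)  =[add_zero →]=  (c * c)    ⊢ cost 3, within 3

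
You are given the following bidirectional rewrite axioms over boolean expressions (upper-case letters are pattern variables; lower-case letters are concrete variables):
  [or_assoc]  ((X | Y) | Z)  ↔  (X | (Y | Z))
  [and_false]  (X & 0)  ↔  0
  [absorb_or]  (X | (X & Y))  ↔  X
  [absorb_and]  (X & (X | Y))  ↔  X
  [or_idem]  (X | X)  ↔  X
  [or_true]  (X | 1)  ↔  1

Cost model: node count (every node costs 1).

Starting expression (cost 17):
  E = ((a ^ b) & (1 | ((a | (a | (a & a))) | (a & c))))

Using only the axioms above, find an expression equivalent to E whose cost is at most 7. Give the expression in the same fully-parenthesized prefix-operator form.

((a ^ b) & (1 | a))   [cost 7]

(1) (a | (a & a))  =[absorb_or →]=  a    ⊢ ((a ^ b) & (1 | ((a | a) | (a & c))))
(2) (a | a)  =[or_idem →]=  a    ⊢ ((a ^ b) & (1 | (a | (a & c))))
(3) (a | (a & c))  =[absorb_or →]=  a    ⊢ cost 7, within 7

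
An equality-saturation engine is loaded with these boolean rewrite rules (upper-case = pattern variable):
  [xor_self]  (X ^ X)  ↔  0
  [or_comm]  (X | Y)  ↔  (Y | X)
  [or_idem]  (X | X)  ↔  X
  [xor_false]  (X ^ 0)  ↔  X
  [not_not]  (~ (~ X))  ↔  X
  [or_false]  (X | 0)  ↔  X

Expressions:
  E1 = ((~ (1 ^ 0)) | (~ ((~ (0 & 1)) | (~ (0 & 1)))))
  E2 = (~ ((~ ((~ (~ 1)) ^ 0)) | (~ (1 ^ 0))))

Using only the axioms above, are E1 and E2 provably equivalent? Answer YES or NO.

NO

All listed rules preserve value, hence provable equivalence implies equal values everywhere; look for a separating assignment.
the empty assignment (no variables occur) gives E1 ↦ 0, E2 ↦ 1; values differ ⇒ not provably equivalent.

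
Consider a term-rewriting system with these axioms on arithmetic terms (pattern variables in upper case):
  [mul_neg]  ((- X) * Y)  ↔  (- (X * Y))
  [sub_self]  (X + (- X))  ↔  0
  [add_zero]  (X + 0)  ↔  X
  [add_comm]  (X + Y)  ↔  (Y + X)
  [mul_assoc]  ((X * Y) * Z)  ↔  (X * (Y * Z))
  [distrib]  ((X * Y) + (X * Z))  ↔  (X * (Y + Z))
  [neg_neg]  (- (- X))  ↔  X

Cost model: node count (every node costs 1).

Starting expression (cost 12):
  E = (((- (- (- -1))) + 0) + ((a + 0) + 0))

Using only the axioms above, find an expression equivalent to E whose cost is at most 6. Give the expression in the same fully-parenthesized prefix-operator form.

step 1: add_zero (→) rewrites ((- (- (- -1))) + 0) into (- (- (- -1))), now ((- (- (- -1))) + ((a + 0) + 0))
step 2: add_zero (→) rewrites ((a + 0) + 0) into (a + 0), now ((- (- (- -1))) + (a + 0))
step 3: neg_neg (→) rewrites (- (- (- -1))) into (- -1), reaching cost 6 (bound 6)

((- -1) + (a + 0))   [cost 6]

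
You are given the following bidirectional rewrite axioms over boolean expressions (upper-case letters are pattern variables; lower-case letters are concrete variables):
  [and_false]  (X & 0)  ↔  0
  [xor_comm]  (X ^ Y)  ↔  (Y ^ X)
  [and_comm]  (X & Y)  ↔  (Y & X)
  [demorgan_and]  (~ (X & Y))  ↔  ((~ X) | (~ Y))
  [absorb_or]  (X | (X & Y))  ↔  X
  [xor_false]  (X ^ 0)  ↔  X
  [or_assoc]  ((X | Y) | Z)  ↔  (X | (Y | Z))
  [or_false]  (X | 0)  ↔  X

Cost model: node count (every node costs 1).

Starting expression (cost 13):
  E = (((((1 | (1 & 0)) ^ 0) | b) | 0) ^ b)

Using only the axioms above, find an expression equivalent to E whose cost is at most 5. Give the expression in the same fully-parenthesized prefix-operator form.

((1 | b) ^ b)   [cost 5]

step 1: or_false (→) rewrites ((((1 | (1 & 0)) ^ 0) | b) | 0) into (((1 | (1 & 0)) ^ 0) | b), now ((((1 | (1 & 0)) ^ 0) | b) ^ b)
step 2: xor_false (→) rewrites ((1 | (1 & 0)) ^ 0) into (1 | (1 & 0)), now (((1 | (1 & 0)) | b) ^ b)
step 3: absorb_or (→) rewrites (1 | (1 & 0)) into 1, reaching cost 5 (bound 5)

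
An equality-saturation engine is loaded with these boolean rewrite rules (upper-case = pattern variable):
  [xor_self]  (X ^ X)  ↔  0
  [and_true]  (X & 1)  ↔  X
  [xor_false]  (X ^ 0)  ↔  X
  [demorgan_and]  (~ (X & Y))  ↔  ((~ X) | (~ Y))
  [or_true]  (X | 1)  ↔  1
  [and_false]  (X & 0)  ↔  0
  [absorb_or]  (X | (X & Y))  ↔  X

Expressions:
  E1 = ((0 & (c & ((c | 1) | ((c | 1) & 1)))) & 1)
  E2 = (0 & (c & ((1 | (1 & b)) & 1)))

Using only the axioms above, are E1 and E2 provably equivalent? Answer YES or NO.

YES

step 1: absorb_or (→) rewrites ((c | 1) | ((c | 1) & 1)) into (c | 1), now ((0 & (c & (c | 1))) & 1)
step 2: or_true (→) rewrites (c | 1) into 1, now ((0 & (c & 1)) & 1)
step 3: and_true (→) rewrites ((0 & (c & 1)) & 1) into (0 & (c & 1))
step 4: and_true (←) rewrites 1 into (1 & 1), now (0 & (c & (1 & 1)))
step 5: absorb_or (←) rewrites 1 into (1 | (1 & b)), which is E2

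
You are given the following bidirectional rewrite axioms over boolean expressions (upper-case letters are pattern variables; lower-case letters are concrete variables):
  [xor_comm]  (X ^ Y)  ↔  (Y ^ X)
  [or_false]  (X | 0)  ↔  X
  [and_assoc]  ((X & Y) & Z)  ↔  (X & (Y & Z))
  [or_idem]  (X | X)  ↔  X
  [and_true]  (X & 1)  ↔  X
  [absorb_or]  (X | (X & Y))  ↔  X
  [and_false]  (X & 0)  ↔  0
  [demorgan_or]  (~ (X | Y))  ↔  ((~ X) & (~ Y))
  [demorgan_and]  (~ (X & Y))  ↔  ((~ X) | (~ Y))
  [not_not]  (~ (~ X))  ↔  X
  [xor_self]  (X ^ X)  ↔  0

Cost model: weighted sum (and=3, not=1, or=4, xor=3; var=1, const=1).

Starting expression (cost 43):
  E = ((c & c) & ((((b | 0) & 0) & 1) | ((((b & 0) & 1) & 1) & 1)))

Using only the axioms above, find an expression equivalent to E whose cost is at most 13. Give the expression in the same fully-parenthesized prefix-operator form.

((c & c) & (b & 0))   [cost 13]

1. [and_true →] ((((b & 0) & 1) & 1) & 1)  →  (((b & 0) & 1) & 1);  E = ((c & c) & ((((b | 0) & 0) & 1) | (((b & 0) & 1) & 1)))
2. [and_true →] ((b & 0) & 1)  →  (b & 0);  E = ((c & c) & ((((b | 0) & 0) & 1) | ((b & 0) & 1)))
3. [or_false →] (b | 0)  →  b;  E = ((c & c) & (((b & 0) & 1) | ((b & 0) & 1)))
4. [or_idem →] (((b & 0) & 1) | ((b & 0) & 1))  →  ((b & 0) & 1);  E = ((c & c) & ((b & 0) & 1))
5. [and_true →] ((b & 0) & 1)  →  (b & 0);  cost 13 ≤ 13, done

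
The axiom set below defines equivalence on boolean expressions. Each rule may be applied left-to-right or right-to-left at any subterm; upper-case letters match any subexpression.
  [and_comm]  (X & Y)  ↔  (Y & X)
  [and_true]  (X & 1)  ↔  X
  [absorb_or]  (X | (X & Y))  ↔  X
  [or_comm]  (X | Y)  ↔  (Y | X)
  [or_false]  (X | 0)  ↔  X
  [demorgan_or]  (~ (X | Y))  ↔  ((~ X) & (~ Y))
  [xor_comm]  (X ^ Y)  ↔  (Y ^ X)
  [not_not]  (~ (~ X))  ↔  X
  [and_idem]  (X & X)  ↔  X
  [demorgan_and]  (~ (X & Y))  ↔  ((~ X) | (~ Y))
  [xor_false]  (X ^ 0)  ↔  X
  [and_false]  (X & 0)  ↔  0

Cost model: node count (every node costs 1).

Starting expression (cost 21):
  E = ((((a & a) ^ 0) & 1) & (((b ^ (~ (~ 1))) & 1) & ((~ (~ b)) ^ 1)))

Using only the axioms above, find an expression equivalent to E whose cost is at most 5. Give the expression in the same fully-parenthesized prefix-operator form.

(a & (b ^ 1))   [cost 5]

step 1: not_not (→) rewrites (~ (~ 1)) into 1, now ((((a & a) ^ 0) & 1) & (((b ^ 1) & 1) & ((~ (~ b)) ^ 1)))
step 2: xor_false (→) rewrites ((a & a) ^ 0) into (a & a), now (((a & a) & 1) & (((b ^ 1) & 1) & ((~ (~ b)) ^ 1)))
step 3: and_idem (→) rewrites (a & a) into a, now ((a & 1) & (((b ^ 1) & 1) & ((~ (~ b)) ^ 1)))
step 4: and_true (→) rewrites ((b ^ 1) & 1) into (b ^ 1), now ((a & 1) & ((b ^ 1) & ((~ (~ b)) ^ 1)))
step 5: not_not (→) rewrites (~ (~ b)) into b, now ((a & 1) & ((b ^ 1) & (b ^ 1)))
step 6: and_idem (→) rewrites ((b ^ 1) & (b ^ 1)) into (b ^ 1), now ((a & 1) & (b ^ 1))
step 7: and_true (→) rewrites (a & 1) into a, reaching cost 5 (bound 5)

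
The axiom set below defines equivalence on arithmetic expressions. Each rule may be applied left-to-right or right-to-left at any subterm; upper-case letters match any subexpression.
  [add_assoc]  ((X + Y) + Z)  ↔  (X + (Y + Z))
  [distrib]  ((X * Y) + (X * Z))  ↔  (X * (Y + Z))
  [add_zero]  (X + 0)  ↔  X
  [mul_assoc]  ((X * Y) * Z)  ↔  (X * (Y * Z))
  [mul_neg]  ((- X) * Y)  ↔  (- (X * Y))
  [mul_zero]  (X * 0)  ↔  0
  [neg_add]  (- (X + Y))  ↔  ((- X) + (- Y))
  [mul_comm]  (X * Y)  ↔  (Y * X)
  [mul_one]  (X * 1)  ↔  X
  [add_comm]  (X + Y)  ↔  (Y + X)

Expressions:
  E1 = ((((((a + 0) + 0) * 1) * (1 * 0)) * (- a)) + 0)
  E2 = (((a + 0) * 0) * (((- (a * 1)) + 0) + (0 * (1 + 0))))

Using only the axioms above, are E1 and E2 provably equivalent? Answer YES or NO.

1. [add_zero →] ((((((a + 0) + 0) * 1) * (1 * 0)) * (- a)) + 0)  →  (((((a + 0) + 0) * 1) * (1 * 0)) * (- a))
2. [add_zero →] ((a + 0) + 0)  →  (a + 0);  E1 = ((((a + 0) * 1) * (1 * 0)) * (- a))
3. [add_zero →] (a + 0)  →  a;  E1 = (((a * 1) * (1 * 0)) * (- a))
4. [mul_one →] (a * 1)  →  a;  E1 = ((a * (1 * 0)) * (- a))
5. [mul_zero →] (1 * 0)  →  0;  E1 = ((a * 0) * (- a))
6. [add_zero ←] (- a)  →  ((- a) + 0);  E1 = ((a * 0) * ((- a) + 0))
7. [mul_one ←] 0  →  (0 * 1);  E1 = ((a * 0) * ((- a) + (0 * 1)))
8. [add_zero ←] a  →  (a + 0);  E1 = (((a + 0) * 0) * ((- a) + (0 * 1)))
9. [add_zero ←] 1  →  (1 + 0);  E1 = (((a + 0) * 0) * ((- a) + (0 * (1 + 0))))
10. [mul_one ←] a  →  (a * 1);  E1 = (((a + 0) * 0) * ((- (a * 1)) + (0 * (1 + 0))))
11. [add_zero ←] (- (a * 1))  →  ((- (a * 1)) + 0);  this is E2

YES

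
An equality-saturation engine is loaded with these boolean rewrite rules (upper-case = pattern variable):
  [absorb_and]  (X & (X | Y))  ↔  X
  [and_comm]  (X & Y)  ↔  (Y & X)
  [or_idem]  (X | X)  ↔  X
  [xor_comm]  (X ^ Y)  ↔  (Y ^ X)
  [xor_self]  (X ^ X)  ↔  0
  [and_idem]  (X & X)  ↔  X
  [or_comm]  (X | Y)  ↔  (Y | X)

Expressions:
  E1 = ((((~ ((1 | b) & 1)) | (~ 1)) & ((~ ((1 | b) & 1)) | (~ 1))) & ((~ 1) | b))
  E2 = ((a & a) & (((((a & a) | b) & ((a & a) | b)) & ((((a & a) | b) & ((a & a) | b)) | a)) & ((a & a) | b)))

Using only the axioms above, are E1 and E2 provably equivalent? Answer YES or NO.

NO

All listed rules preserve value, hence provable equivalence implies equal values everywhere; look for a separating assignment.
a=1, b=0 gives E1 ↦ 0, E2 ↦ 1; values differ ⇒ not provably equivalent.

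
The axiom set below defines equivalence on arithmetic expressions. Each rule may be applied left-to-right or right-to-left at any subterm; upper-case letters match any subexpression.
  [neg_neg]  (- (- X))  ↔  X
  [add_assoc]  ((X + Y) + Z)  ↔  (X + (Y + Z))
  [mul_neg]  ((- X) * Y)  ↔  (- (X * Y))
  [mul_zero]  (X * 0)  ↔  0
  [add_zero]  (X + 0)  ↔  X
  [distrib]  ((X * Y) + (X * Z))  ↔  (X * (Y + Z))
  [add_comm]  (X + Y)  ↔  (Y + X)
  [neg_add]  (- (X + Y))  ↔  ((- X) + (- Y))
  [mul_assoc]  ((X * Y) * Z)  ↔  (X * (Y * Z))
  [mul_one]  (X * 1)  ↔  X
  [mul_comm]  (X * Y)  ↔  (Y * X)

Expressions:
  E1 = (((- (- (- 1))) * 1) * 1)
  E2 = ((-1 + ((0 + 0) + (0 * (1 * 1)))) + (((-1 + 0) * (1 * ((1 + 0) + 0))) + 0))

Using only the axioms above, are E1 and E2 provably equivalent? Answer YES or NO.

The axioms are sound identities: if E1 ↔* E2 then E1 and E2 evaluate identically under any assignment.
Under the empty assignment (no variables occur): E1 evaluates to -1, E2 to -2. Distinct ⇒ no rewrite sequence connects them.

NO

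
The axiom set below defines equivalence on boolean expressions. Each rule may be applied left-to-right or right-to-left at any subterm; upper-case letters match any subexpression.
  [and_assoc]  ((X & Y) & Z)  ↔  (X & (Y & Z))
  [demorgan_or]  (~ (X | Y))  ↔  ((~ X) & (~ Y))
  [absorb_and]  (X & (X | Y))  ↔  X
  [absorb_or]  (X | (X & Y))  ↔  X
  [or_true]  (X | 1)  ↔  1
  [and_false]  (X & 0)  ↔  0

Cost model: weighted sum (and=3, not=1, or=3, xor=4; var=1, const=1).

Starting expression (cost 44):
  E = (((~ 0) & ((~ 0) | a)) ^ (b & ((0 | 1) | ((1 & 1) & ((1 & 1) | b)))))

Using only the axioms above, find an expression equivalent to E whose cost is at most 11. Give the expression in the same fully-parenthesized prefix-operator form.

((~ 0) ^ (b & 1))   [cost 11]

step 1: absorb_and (→) rewrites ((1 & 1) & ((1 & 1) | b)) into (1 & 1), now (((~ 0) & ((~ 0) | a)) ^ (b & ((0 | 1) | (1 & 1))))
step 2: or_true (→) rewrites (0 | 1) into 1, now (((~ 0) & ((~ 0) | a)) ^ (b & (1 | (1 & 1))))
step 3: absorb_and (→) rewrites ((~ 0) & ((~ 0) | a)) into (~ 0), now ((~ 0) ^ (b & (1 | (1 & 1))))
step 4: absorb_or (→) rewrites (1 | (1 & 1)) into 1, reaching cost 11 (bound 11)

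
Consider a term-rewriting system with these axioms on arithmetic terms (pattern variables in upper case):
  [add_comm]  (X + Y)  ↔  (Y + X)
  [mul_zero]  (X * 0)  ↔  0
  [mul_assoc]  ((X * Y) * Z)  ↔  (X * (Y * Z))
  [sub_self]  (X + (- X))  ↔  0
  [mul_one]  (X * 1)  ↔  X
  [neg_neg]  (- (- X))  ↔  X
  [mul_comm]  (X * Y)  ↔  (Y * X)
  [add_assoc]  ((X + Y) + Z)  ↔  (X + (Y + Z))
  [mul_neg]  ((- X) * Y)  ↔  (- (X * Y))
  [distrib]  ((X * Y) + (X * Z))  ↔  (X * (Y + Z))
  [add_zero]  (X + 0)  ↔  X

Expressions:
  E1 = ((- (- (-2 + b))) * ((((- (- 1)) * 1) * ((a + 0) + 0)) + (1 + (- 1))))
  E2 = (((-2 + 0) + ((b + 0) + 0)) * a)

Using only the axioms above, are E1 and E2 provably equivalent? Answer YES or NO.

YES

step 1: neg_neg (→) rewrites (- (- 1)) into 1, now ((- (- (-2 + b))) * (((1 * 1) * ((a + 0) + 0)) + (1 + (- 1))))
step 2: add_zero (→) rewrites ((a + 0) + 0) into (a + 0), now ((- (- (-2 + b))) * (((1 * 1) * (a + 0)) + (1 + (- 1))))
step 3: sub_self (→) rewrites (1 + (- 1)) into 0, now ((- (- (-2 + b))) * (((1 * 1) * (a + 0)) + 0))
step 4: mul_comm (→) rewrites ((1 * 1) * (a + 0)) into ((a + 0) * (1 * 1)), now ((- (- (-2 + b))) * (((a + 0) * (1 * 1)) + 0))
step 5: mul_one (→) rewrites (1 * 1) into 1, now ((- (- (-2 + b))) * (((a + 0) * 1) + 0))
step 6: add_zero (→) rewrites (a + 0) into a, now ((- (- (-2 + b))) * ((a * 1) + 0))
step 7: neg_neg (→) rewrites (- (- (-2 + b))) into (-2 + b), now ((-2 + b) * ((a * 1) + 0))
step 8: mul_one (→) rewrites (a * 1) into a, now ((-2 + b) * (a + 0))
step 9: add_zero (→) rewrites (a + 0) into a, now ((-2 + b) * a)
step 10: add_zero (←) rewrites b into (b + 0), now ((-2 + (b + 0)) * a)
step 11: add_zero (←) rewrites (b + 0) into ((b + 0) + 0), now ((-2 + ((b + 0) + 0)) * a)
step 12: add_zero (←) rewrites -2 into (-2 + 0), which is E2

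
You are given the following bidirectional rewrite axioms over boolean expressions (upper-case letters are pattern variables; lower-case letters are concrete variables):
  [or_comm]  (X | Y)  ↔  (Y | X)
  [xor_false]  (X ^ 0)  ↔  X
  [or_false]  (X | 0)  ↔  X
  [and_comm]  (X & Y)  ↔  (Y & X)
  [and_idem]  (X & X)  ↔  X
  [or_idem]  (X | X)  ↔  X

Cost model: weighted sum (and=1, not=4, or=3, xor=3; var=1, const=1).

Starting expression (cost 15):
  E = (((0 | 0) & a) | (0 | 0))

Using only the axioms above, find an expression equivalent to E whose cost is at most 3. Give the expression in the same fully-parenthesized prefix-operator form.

step 1: or_false (→) rewrites (0 | 0) into 0, now (((0 | 0) & a) | 0)
step 2: or_idem (→) rewrites (0 | 0) into 0, now ((0 & a) | 0)
step 3: or_false (→) rewrites ((0 & a) | 0) into (0 & a), reaching cost 3 (bound 3)

(0 & a)   [cost 3]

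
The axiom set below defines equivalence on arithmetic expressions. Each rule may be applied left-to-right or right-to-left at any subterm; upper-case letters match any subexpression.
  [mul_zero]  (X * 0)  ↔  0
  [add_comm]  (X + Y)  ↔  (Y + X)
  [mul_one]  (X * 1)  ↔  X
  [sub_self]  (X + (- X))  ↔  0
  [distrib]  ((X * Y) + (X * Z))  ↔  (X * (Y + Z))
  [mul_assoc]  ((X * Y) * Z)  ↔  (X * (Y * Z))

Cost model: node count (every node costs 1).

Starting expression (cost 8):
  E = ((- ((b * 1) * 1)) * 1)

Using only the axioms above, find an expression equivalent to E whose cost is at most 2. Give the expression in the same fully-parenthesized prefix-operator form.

step 1: mul_one (→) rewrites ((b * 1) * 1) into (b * 1), now ((- (b * 1)) * 1)
step 2: mul_one (→) rewrites (b * 1) into b, now ((- b) * 1)
step 3: mul_one (→) rewrites ((- b) * 1) into (- b), reaching cost 2 (bound 2)

(- b)   [cost 2]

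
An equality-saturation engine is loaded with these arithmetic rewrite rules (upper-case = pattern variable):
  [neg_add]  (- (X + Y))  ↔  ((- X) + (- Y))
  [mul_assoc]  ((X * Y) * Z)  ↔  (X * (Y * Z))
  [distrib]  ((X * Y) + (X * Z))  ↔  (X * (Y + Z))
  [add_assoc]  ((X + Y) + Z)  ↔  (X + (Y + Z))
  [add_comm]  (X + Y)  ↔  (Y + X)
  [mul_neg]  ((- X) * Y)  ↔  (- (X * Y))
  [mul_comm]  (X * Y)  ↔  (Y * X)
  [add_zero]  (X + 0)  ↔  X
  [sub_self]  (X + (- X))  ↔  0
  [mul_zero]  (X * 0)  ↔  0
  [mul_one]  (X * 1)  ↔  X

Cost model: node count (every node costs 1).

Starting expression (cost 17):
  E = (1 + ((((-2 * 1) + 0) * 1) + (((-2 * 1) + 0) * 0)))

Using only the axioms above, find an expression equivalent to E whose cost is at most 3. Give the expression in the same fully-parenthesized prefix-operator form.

(-2 + 1)   [cost 3]

(1) ((((-2 * 1) + 0) * 1) + (((-2 * 1) + 0) * 0))  =[distrib →]=  (((-2 * 1) + 0) * (1 + 0))    ⊢ (1 + (((-2 * 1) + 0) * (1 + 0)))
(2) ((-2 * 1) + 0)  =[add_zero →]=  (-2 * 1)    ⊢ (1 + ((-2 * 1) * (1 + 0)))
(3) (1 + ((-2 * 1) * (1 + 0)))  =[add_comm →]=  (((-2 * 1) * (1 + 0)) + 1)
(4) (1 + 0)  =[add_zero →]=  1    ⊢ (((-2 * 1) * 1) + 1)
(5) ((-2 * 1) * 1)  =[mul_one →]=  (-2 * 1)    ⊢ ((-2 * 1) + 1)
(6) (-2 * 1)  =[mul_one →]=  -2    ⊢ cost 3, within 3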